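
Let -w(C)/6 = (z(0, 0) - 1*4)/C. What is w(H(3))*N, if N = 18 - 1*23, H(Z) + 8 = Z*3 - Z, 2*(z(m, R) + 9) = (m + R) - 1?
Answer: 405/2 ≈ 202.50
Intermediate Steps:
z(m, R) = -19/2 + R/2 + m/2 (z(m, R) = -9 + ((m + R) - 1)/2 = -9 + ((R + m) - 1)/2 = -9 + (-1 + R + m)/2 = -9 + (-½ + R/2 + m/2) = -19/2 + R/2 + m/2)
H(Z) = -8 + 2*Z (H(Z) = -8 + (Z*3 - Z) = -8 + (3*Z - Z) = -8 + 2*Z)
w(C) = 81/C (w(C) = -6*((-19/2 + (½)*0 + (½)*0) - 1*4)/C = -6*((-19/2 + 0 + 0) - 4)/C = -6*(-19/2 - 4)/C = -(-81)/C = 81/C)
N = -5 (N = 18 - 23 = -5)
w(H(3))*N = (81/(-8 + 2*3))*(-5) = (81/(-8 + 6))*(-5) = (81/(-2))*(-5) = (81*(-½))*(-5) = -81/2*(-5) = 405/2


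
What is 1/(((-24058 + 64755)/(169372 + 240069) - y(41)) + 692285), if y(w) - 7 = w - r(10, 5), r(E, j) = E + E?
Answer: 409441/283438439034 ≈ 1.4446e-6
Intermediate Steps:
r(E, j) = 2*E
y(w) = -13 + w (y(w) = 7 + (w - 2*10) = 7 + (w - 1*20) = 7 + (w - 20) = 7 + (-20 + w) = -13 + w)
1/(((-24058 + 64755)/(169372 + 240069) - y(41)) + 692285) = 1/(((-24058 + 64755)/(169372 + 240069) - (-13 + 41)) + 692285) = 1/((40697/409441 - 1*28) + 692285) = 1/((40697*(1/409441) - 28) + 692285) = 1/((40697/409441 - 28) + 692285) = 1/(-11423651/409441 + 692285) = 1/(283438439034/409441) = 409441/283438439034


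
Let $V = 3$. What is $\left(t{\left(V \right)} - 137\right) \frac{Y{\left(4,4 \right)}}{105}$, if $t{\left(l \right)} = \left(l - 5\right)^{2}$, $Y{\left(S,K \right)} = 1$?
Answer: $- \frac{19}{15} \approx -1.2667$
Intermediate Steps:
$t{\left(l \right)} = \left(-5 + l\right)^{2}$ ($t{\left(l \right)} = \left(l - 5\right)^{2} = \left(-5 + l\right)^{2}$)
$\left(t{\left(V \right)} - 137\right) \frac{Y{\left(4,4 \right)}}{105} = \left(\left(-5 + 3\right)^{2} - 137\right) 1 \cdot \frac{1}{105} = \left(\left(-2\right)^{2} - 137\right) 1 \cdot \frac{1}{105} = \left(4 - 137\right) \frac{1}{105} = \left(-133\right) \frac{1}{105} = - \frac{19}{15}$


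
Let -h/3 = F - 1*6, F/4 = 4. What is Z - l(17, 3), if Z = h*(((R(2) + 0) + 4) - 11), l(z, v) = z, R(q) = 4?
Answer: 73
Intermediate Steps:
F = 16 (F = 4*4 = 16)
h = -30 (h = -3*(16 - 1*6) = -3*(16 - 6) = -3*10 = -30)
Z = 90 (Z = -30*(((4 + 0) + 4) - 11) = -30*((4 + 4) - 11) = -30*(8 - 11) = -30*(-3) = 90)
Z - l(17, 3) = 90 - 1*17 = 90 - 17 = 73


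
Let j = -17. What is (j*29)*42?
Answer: -20706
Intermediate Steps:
(j*29)*42 = -17*29*42 = -493*42 = -20706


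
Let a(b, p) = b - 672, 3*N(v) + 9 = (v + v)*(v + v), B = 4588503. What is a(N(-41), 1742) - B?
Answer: -13760810/3 ≈ -4.5869e+6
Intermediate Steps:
N(v) = -3 + 4*v²/3 (N(v) = -3 + ((v + v)*(v + v))/3 = -3 + ((2*v)*(2*v))/3 = -3 + (4*v²)/3 = -3 + 4*v²/3)
a(b, p) = -672 + b
a(N(-41), 1742) - B = (-672 + (-3 + (4/3)*(-41)²)) - 1*4588503 = (-672 + (-3 + (4/3)*1681)) - 4588503 = (-672 + (-3 + 6724/3)) - 4588503 = (-672 + 6715/3) - 4588503 = 4699/3 - 4588503 = -13760810/3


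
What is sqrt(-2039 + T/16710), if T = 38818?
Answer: 2*I*sqrt(35543080695)/8355 ≈ 45.13*I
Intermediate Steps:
sqrt(-2039 + T/16710) = sqrt(-2039 + 38818/16710) = sqrt(-2039 + 38818*(1/16710)) = sqrt(-2039 + 19409/8355) = sqrt(-17016436/8355) = 2*I*sqrt(35543080695)/8355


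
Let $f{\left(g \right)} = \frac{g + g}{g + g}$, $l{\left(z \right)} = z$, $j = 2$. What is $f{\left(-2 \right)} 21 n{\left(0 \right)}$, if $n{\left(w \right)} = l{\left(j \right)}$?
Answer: $42$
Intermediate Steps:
$f{\left(g \right)} = 1$ ($f{\left(g \right)} = \frac{2 g}{2 g} = 2 g \frac{1}{2 g} = 1$)
$n{\left(w \right)} = 2$
$f{\left(-2 \right)} 21 n{\left(0 \right)} = 1 \cdot 21 \cdot 2 = 21 \cdot 2 = 42$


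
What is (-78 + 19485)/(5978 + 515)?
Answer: 19407/6493 ≈ 2.9889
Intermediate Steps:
(-78 + 19485)/(5978 + 515) = 19407/6493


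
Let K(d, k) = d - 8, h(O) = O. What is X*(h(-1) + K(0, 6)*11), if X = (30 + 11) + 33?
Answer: -6586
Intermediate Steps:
K(d, k) = -8 + d
X = 74 (X = 41 + 33 = 74)
X*(h(-1) + K(0, 6)*11) = 74*(-1 + (-8 + 0)*11) = 74*(-1 - 8*11) = 74*(-1 - 88) = 74*(-89) = -6586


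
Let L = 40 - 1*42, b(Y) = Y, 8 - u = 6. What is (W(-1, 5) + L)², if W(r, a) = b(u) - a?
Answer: 25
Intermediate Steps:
u = 2 (u = 8 - 1*6 = 8 - 6 = 2)
W(r, a) = 2 - a
L = -2 (L = 40 - 42 = -2)
(W(-1, 5) + L)² = ((2 - 1*5) - 2)² = ((2 - 5) - 2)² = (-3 - 2)² = (-5)² = 25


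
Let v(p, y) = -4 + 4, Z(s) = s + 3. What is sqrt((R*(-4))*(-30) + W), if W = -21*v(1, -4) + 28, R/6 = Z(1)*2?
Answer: 2*sqrt(1447) ≈ 76.079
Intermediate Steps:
Z(s) = 3 + s
R = 48 (R = 6*((3 + 1)*2) = 6*(4*2) = 6*8 = 48)
v(p, y) = 0
W = 28 (W = -21*0 + 28 = 0 + 28 = 28)
sqrt((R*(-4))*(-30) + W) = sqrt((48*(-4))*(-30) + 28) = sqrt(-192*(-30) + 28) = sqrt(5760 + 28) = sqrt(5788) = 2*sqrt(1447)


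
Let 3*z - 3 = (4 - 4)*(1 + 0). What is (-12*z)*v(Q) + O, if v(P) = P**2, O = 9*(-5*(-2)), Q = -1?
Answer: 78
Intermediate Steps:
O = 90 (O = 9*10 = 90)
z = 1 (z = 1 + ((4 - 4)*(1 + 0))/3 = 1 + (0*1)/3 = 1 + (1/3)*0 = 1 + 0 = 1)
(-12*z)*v(Q) + O = -12*1*(-1)**2 + 90 = -12*1 + 90 = -12 + 90 = 78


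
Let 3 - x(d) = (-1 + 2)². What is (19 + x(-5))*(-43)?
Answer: -903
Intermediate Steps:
x(d) = 2 (x(d) = 3 - (-1 + 2)² = 3 - 1*1² = 3 - 1*1 = 3 - 1 = 2)
(19 + x(-5))*(-43) = (19 + 2)*(-43) = 21*(-43) = -903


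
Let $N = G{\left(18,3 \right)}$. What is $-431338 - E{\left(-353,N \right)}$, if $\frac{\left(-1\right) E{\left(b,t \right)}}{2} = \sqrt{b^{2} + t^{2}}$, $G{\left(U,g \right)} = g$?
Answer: $-431338 + 2 \sqrt{124618} \approx -4.3063 \cdot 10^{5}$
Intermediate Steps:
$N = 3$
$E{\left(b,t \right)} = - 2 \sqrt{b^{2} + t^{2}}$
$-431338 - E{\left(-353,N \right)} = -431338 - - 2 \sqrt{\left(-353\right)^{2} + 3^{2}} = -431338 - - 2 \sqrt{124609 + 9} = -431338 - - 2 \sqrt{124618} = -431338 + 2 \sqrt{124618}$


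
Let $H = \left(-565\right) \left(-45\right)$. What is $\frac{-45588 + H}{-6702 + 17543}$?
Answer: $- \frac{20163}{10841} \approx -1.8599$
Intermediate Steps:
$H = 25425$
$\frac{-45588 + H}{-6702 + 17543} = \frac{-45588 + 25425}{-6702 + 17543} = - \frac{20163}{10841}$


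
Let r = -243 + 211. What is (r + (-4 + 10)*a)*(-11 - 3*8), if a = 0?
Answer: 1120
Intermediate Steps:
r = -32
(r + (-4 + 10)*a)*(-11 - 3*8) = (-32 + (-4 + 10)*0)*(-11 - 3*8) = (-32 + 6*0)*(-11 - 24) = (-32 + 0)*(-35) = -32*(-35) = 1120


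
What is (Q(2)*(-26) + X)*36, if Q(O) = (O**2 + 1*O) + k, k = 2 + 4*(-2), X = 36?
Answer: 1296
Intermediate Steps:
k = -6 (k = 2 - 8 = -6)
Q(O) = -6 + O + O**2 (Q(O) = (O**2 + 1*O) - 6 = (O**2 + O) - 6 = (O + O**2) - 6 = -6 + O + O**2)
(Q(2)*(-26) + X)*36 = ((-6 + 2 + 2**2)*(-26) + 36)*36 = ((-6 + 2 + 4)*(-26) + 36)*36 = (0*(-26) + 36)*36 = (0 + 36)*36 = 36*36 = 1296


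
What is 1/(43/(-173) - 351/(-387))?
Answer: 7439/4898 ≈ 1.5188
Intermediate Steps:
1/(43/(-173) - 351/(-387)) = 1/(43*(-1/173) - 351*(-1/387)) = 1/(-43/173 + 39/43) = 1/(4898/7439) = 7439/4898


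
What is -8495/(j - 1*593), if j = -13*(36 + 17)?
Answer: 8495/1282 ≈ 6.6264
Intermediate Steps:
j = -689 (j = -13*53 = -689)
-8495/(j - 1*593) = -8495/(-689 - 1*593) = -8495/(-689 - 593) = -8495/(-1282) = -8495*(-1/1282) = 8495/1282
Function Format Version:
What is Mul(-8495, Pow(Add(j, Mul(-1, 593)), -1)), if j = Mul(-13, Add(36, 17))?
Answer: Rational(8495, 1282) ≈ 6.6264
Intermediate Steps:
j = -689 (j = Mul(-13, 53) = -689)
Mul(-8495, Pow(Add(j, Mul(-1, 593)), -1)) = Mul(-8495, Pow(Add(-689, Mul(-1, 593)), -1)) = Mul(-8495, Pow(Add(-689, -593), -1)) = Mul(-8495, Pow(-1282, -1)) = Mul(-8495, Rational(-1, 1282)) = Rational(8495, 1282)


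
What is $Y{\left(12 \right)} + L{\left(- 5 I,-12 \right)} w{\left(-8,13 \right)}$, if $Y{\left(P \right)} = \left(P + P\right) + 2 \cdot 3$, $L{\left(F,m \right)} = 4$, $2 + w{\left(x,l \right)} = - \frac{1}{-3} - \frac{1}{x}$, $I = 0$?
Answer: $\frac{143}{6} \approx 23.833$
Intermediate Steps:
$w{\left(x,l \right)} = - \frac{5}{3} - \frac{1}{x}$ ($w{\left(x,l \right)} = -2 - \left(- \frac{1}{3} + \frac{1}{x}\right) = -2 + \left(\frac{1}{3} - \frac{1}{x}\right) = - \frac{5}{3} - \frac{1}{x}$)
$Y{\left(P \right)} = 6 + 2 P$ ($Y{\left(P \right)} = 2 P + 6 = 6 + 2 P$)
$Y{\left(12 \right)} + L{\left(- 5 I,-12 \right)} w{\left(-8,13 \right)} = \left(6 + 2 \cdot 12\right) + 4 \left(- \frac{5}{3} - \frac{1}{-8}\right) = \left(6 + 24\right) + 4 \left(- \frac{5}{3} - - \frac{1}{8}\right) = 30 + 4 \left(- \frac{5}{3} + \frac{1}{8}\right) = 30 + 4 \left(- \frac{37}{24}\right) = 30 - \frac{37}{6} = \frac{143}{6}$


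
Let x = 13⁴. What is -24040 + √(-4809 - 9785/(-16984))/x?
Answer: -24040 + I*√346754986666/242540012 ≈ -24040.0 + 0.0024279*I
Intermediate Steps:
x = 28561
-24040 + √(-4809 - 9785/(-16984))/x = -24040 + √(-4809 - 9785/(-16984))/28561 = -24040 + √(-4809 - 9785*(-1/16984))*(1/28561) = -24040 + √(-4809 + 9785/16984)*(1/28561) = -24040 + √(-81666271/16984)*(1/28561) = -24040 + (I*√346754986666/8492)*(1/28561) = -24040 + I*√346754986666/242540012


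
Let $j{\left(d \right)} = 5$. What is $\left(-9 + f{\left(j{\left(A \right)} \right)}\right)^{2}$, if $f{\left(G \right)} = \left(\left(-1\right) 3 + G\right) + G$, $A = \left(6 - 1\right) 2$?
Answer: $4$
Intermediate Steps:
$A = 10$ ($A = 5 \cdot 2 = 10$)
$f{\left(G \right)} = -3 + 2 G$ ($f{\left(G \right)} = \left(-3 + G\right) + G = -3 + 2 G$)
$\left(-9 + f{\left(j{\left(A \right)} \right)}\right)^{2} = \left(-9 + \left(-3 + 2 \cdot 5\right)\right)^{2} = \left(-9 + \left(-3 + 10\right)\right)^{2} = \left(-9 + 7\right)^{2} = \left(-2\right)^{2} = 4$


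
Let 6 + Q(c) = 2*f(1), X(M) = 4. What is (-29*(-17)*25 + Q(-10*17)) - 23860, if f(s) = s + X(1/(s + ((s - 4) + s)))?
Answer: -11531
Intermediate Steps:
f(s) = 4 + s (f(s) = s + 4 = 4 + s)
Q(c) = 4 (Q(c) = -6 + 2*(4 + 1) = -6 + 2*5 = -6 + 10 = 4)
(-29*(-17)*25 + Q(-10*17)) - 23860 = (-29*(-17)*25 + 4) - 23860 = (493*25 + 4) - 23860 = (12325 + 4) - 23860 = 12329 - 23860 = -11531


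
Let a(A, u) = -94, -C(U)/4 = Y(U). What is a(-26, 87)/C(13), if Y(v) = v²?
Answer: 47/338 ≈ 0.13905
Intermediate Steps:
C(U) = -4*U²
a(-26, 87)/C(13) = -94/((-4*13²)) = -94/((-4*169)) = -94/(-676) = -94*(-1/676) = 47/338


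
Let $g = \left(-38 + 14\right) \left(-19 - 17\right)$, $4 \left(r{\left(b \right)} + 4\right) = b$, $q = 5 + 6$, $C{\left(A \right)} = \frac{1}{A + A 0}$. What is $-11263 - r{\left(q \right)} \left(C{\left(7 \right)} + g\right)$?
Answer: $- \frac{285119}{28} \approx -10183.0$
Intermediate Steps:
$C{\left(A \right)} = \frac{1}{A}$ ($C{\left(A \right)} = \frac{1}{A + 0} = \frac{1}{A}$)
$q = 11$
$r{\left(b \right)} = -4 + \frac{b}{4}$
$g = 864$ ($g = \left(-24\right) \left(-36\right) = 864$)
$-11263 - r{\left(q \right)} \left(C{\left(7 \right)} + g\right) = -11263 - \left(-4 + \frac{1}{4} \cdot 11\right) \left(\frac{1}{7} + 864\right) = -11263 - \left(-4 + \frac{11}{4}\right) \left(\frac{1}{7} + 864\right) = -11263 - \left(- \frac{5}{4}\right) \frac{6049}{7} = -11263 - - \frac{30245}{28} = -11263 + \frac{30245}{28} = - \frac{285119}{28}$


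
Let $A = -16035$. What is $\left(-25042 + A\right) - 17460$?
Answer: $-58537$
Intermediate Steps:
$\left(-25042 + A\right) - 17460 = \left(-25042 - 16035\right) - 17460 = -41077 - 17460 = -58537$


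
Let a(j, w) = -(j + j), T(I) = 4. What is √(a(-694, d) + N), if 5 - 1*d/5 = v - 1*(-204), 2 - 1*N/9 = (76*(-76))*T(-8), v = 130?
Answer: √209342 ≈ 457.54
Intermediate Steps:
N = 207954 (N = 18 - 9*76*(-76)*4 = 18 - (-51984)*4 = 18 - 9*(-23104) = 18 + 207936 = 207954)
d = -1645 (d = 25 - 5*(130 - 1*(-204)) = 25 - 5*(130 + 204) = 25 - 5*334 = 25 - 1670 = -1645)
a(j, w) = -2*j
√(a(-694, d) + N) = √(-2*(-694) + 207954) = √(1388 + 207954) = √209342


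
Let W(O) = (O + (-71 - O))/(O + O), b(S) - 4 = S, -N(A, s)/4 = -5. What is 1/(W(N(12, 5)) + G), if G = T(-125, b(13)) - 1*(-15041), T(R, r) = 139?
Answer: 40/607129 ≈ 6.5884e-5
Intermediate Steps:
N(A, s) = 20 (N(A, s) = -4*(-5) = 20)
b(S) = 4 + S
W(O) = -71/(2*O) (W(O) = -71*1/(2*O) = -71/(2*O))
G = 15180 (G = 139 - 1*(-15041) = 139 + 15041 = 15180)
1/(W(N(12, 5)) + G) = 1/(-71/2/20 + 15180) = 1/(-71/2*1/20 + 15180) = 1/(-71/40 + 15180) = 1/(607129/40) = 40/607129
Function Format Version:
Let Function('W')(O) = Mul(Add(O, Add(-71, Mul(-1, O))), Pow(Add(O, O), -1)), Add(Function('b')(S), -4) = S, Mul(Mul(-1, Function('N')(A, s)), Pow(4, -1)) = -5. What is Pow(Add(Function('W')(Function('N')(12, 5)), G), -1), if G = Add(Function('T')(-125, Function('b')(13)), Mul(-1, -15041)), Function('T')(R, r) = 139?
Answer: Rational(40, 607129) ≈ 6.5884e-5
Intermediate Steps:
Function('N')(A, s) = 20 (Function('N')(A, s) = Mul(-4, -5) = 20)
Function('b')(S) = Add(4, S)
Function('W')(O) = Mul(Rational(-71, 2), Pow(O, -1)) (Function('W')(O) = Mul(-71, Pow(Mul(2, O), -1)) = Mul(-71, Mul(Rational(1, 2), Pow(O, -1))) = Mul(Rational(-71, 2), Pow(O, -1)))
G = 15180 (G = Add(139, Mul(-1, -15041)) = Add(139, 15041) = 15180)
Pow(Add(Function('W')(Function('N')(12, 5)), G), -1) = Pow(Add(Mul(Rational(-71, 2), Pow(20, -1)), 15180), -1) = Pow(Add(Mul(Rational(-71, 2), Rational(1, 20)), 15180), -1) = Pow(Add(Rational(-71, 40), 15180), -1) = Pow(Rational(607129, 40), -1) = Rational(40, 607129)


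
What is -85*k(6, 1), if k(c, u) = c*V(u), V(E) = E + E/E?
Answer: -1020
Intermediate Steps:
V(E) = 1 + E (V(E) = E + 1 = 1 + E)
k(c, u) = c*(1 + u)
-85*k(6, 1) = -510*(1 + 1) = -510*2 = -85*12 = -1020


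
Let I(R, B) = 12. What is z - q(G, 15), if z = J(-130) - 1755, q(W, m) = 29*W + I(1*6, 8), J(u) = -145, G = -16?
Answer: -1448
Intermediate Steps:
q(W, m) = 12 + 29*W (q(W, m) = 29*W + 12 = 12 + 29*W)
z = -1900 (z = -145 - 1755 = -1900)
z - q(G, 15) = -1900 - (12 + 29*(-16)) = -1900 - (12 - 464) = -1900 - 1*(-452) = -1900 + 452 = -1448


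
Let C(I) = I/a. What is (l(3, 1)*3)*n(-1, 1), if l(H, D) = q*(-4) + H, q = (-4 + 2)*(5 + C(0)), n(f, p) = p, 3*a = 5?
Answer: 129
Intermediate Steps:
a = 5/3 (a = (⅓)*5 = 5/3 ≈ 1.6667)
C(I) = 3*I/5 (C(I) = I/(5/3) = I*(⅗) = 3*I/5)
q = -10 (q = (-4 + 2)*(5 + (⅗)*0) = -2*(5 + 0) = -2*5 = -10)
l(H, D) = 40 + H (l(H, D) = -10*(-4) + H = 40 + H)
(l(3, 1)*3)*n(-1, 1) = ((40 + 3)*3)*1 = (43*3)*1 = 129*1 = 129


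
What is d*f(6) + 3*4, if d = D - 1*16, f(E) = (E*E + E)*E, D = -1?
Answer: -4272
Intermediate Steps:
f(E) = E*(E + E²) (f(E) = (E² + E)*E = (E + E²)*E = E*(E + E²))
d = -17 (d = -1 - 1*16 = -1 - 16 = -17)
d*f(6) + 3*4 = -17*6²*(1 + 6) + 3*4 = -612*7 + 12 = -17*252 + 12 = -4284 + 12 = -4272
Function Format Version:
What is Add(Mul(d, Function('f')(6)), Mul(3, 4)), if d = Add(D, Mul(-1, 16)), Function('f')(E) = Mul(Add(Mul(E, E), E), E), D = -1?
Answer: -4272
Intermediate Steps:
Function('f')(E) = Mul(E, Add(E, Pow(E, 2))) (Function('f')(E) = Mul(Add(Pow(E, 2), E), E) = Mul(Add(E, Pow(E, 2)), E) = Mul(E, Add(E, Pow(E, 2))))
d = -17 (d = Add(-1, Mul(-1, 16)) = Add(-1, -16) = -17)
Add(Mul(d, Function('f')(6)), Mul(3, 4)) = Add(Mul(-17, Mul(Pow(6, 2), Add(1, 6))), Mul(3, 4)) = Add(Mul(-17, Mul(36, 7)), 12) = Add(Mul(-17, 252), 12) = Add(-4284, 12) = -4272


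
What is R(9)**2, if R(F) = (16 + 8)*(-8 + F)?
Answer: 576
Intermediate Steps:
R(F) = -192 + 24*F (R(F) = 24*(-8 + F) = -192 + 24*F)
R(9)**2 = (-192 + 24*9)**2 = (-192 + 216)**2 = 24**2 = 576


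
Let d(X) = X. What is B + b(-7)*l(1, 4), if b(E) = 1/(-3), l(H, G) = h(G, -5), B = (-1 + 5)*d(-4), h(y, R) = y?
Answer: -52/3 ≈ -17.333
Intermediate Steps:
B = -16 (B = (-1 + 5)*(-4) = 4*(-4) = -16)
l(H, G) = G
b(E) = -1/3
B + b(-7)*l(1, 4) = -16 - 1/3*4 = -16 - 4/3 = -52/3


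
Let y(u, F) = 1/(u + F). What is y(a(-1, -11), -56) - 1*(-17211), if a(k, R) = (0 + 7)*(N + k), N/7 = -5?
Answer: 5300987/308 ≈ 17211.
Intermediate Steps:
N = -35 (N = 7*(-5) = -35)
a(k, R) = -245 + 7*k (a(k, R) = (0 + 7)*(-35 + k) = 7*(-35 + k) = -245 + 7*k)
y(u, F) = 1/(F + u)
y(a(-1, -11), -56) - 1*(-17211) = 1/(-56 + (-245 + 7*(-1))) - 1*(-17211) = 1/(-56 + (-245 - 7)) + 17211 = 1/(-56 - 252) + 17211 = 1/(-308) + 17211 = -1/308 + 17211 = 5300987/308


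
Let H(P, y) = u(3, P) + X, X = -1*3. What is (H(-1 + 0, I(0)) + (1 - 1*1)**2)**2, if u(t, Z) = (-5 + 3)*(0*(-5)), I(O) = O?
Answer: 9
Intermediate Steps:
u(t, Z) = 0 (u(t, Z) = -2*0 = 0)
X = -3
H(P, y) = -3 (H(P, y) = 0 - 3 = -3)
(H(-1 + 0, I(0)) + (1 - 1*1)**2)**2 = (-3 + (1 - 1*1)**2)**2 = (-3 + (1 - 1)**2)**2 = (-3 + 0**2)**2 = (-3 + 0)**2 = (-3)**2 = 9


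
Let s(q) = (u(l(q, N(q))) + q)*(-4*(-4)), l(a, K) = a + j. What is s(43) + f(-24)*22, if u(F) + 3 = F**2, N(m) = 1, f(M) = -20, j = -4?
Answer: 24536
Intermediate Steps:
l(a, K) = -4 + a (l(a, K) = a - 4 = -4 + a)
u(F) = -3 + F**2
s(q) = -48 + 16*q + 16*(-4 + q)**2 (s(q) = ((-3 + (-4 + q)**2) + q)*(-4*(-4)) = (-3 + q + (-4 + q)**2)*16 = -48 + 16*q + 16*(-4 + q)**2)
s(43) + f(-24)*22 = (-48 + 16*43 + 16*(-4 + 43)**2) - 20*22 = (-48 + 688 + 16*39**2) - 440 = (-48 + 688 + 16*1521) - 440 = (-48 + 688 + 24336) - 440 = 24976 - 440 = 24536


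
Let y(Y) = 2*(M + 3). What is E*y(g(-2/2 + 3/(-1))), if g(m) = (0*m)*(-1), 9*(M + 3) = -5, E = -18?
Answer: 20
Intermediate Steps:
M = -32/9 (M = -3 + (⅑)*(-5) = -3 - 5/9 = -32/9 ≈ -3.5556)
g(m) = 0 (g(m) = 0*(-1) = 0)
y(Y) = -10/9 (y(Y) = 2*(-32/9 + 3) = 2*(-5/9) = -10/9)
E*y(g(-2/2 + 3/(-1))) = -18*(-10/9) = 20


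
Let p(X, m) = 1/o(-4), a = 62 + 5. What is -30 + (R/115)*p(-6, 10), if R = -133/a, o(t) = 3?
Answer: -693583/23115 ≈ -30.006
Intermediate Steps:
a = 67
p(X, m) = ⅓ (p(X, m) = 1/3 = ⅓)
R = -133/67 ≈ -1.9851
-30 + (R/115)*p(-6, 10) = -30 - 133/67/115*(⅓) = -30 - 133/67*1/115*(⅓) = -30 - 133/7705*⅓ = -30 - 133/23115 = -693583/23115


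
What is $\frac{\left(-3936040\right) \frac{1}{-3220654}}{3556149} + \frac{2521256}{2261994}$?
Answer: $\frac{802118619238127776}{719636143486606759} \approx 1.1146$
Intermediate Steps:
$\frac{\left(-3936040\right) \frac{1}{-3220654}}{3556149} + \frac{2521256}{2261994} = \left(-3936040\right) \left(- \frac{1}{3220654}\right) \frac{1}{3556149} + 2521256 \cdot \frac{1}{2261994} = \frac{1968020}{1610327} \cdot \frac{1}{3556149} + \frac{1260628}{1130997} = \frac{1968020}{5726562750723} + \frac{1260628}{1130997} = \frac{802118619238127776}{719636143486606759}$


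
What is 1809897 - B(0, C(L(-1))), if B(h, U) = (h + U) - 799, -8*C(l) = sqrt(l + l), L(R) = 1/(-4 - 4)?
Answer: 1810696 + I/16 ≈ 1.8107e+6 + 0.0625*I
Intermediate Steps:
L(R) = -1/8 (L(R) = 1/(-8) = -1/8)
C(l) = -sqrt(2)*sqrt(l)/8 (C(l) = -sqrt(l + l)/8 = -sqrt(2)*sqrt(l)/8)
B(h, U) = -799 + U + h (B(h, U) = (U + h) - 799 = -799 + U + h)
1809897 - B(0, C(L(-1))) = 1809897 - (-799 - sqrt(2)*sqrt(-1/8)/8 + 0) = 1809897 - (-799 - sqrt(2)*I*sqrt(2)/4/8 + 0) = 1809897 - (-799 - I/16 + 0) = 1809897 - (-799 - I/16) = 1809897 + (799 + I/16) = 1810696 + I/16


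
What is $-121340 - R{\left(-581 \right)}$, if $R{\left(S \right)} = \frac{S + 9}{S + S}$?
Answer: $- \frac{70498826}{581} \approx -1.2134 \cdot 10^{5}$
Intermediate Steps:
$R{\left(S \right)} = \frac{9 + S}{2 S}$
$-121340 - R{\left(-581 \right)} = -121340 - \frac{9 - 581}{2 \left(-581\right)} = -121340 - \frac{1}{2} \left(- \frac{1}{581}\right) \left(-572\right) = -121340 - \frac{286}{581} = - \frac{70498826}{581}$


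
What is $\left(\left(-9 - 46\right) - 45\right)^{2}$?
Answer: $10000$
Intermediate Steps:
$\left(\left(-9 - 46\right) - 45\right)^{2} = \left(-55 - 45\right)^{2} = \left(-100\right)^{2} = 10000$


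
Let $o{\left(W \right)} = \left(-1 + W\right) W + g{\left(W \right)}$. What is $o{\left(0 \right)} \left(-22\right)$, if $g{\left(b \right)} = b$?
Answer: $0$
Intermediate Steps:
$o{\left(W \right)} = W + W \left(-1 + W\right)$ ($o{\left(W \right)} = \left(-1 + W\right) W + W = W \left(-1 + W\right) + W = W + W \left(-1 + W\right)$)
$o{\left(0 \right)} \left(-22\right) = 0^{2} \left(-22\right) = 0 \left(-22\right) = 0$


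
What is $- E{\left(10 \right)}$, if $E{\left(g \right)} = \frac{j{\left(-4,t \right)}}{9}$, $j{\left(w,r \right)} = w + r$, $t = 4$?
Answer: $0$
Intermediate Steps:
$j{\left(w,r \right)} = r + w$
$E{\left(g \right)} = 0$ ($E{\left(g \right)} = \frac{4 - 4}{9} = 0 \cdot \frac{1}{9} = 0$)
$- E{\left(10 \right)} = \left(-1\right) 0 = 0$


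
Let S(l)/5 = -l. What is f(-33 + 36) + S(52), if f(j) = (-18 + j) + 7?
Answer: -268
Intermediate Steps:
S(l) = -5*l (S(l) = 5*(-l) = -5*l)
f(j) = -11 + j
f(-33 + 36) + S(52) = (-11 + (-33 + 36)) - 5*52 = (-11 + 3) - 260 = -8 - 260 = -268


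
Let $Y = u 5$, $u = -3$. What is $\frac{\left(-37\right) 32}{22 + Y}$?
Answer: $- \frac{1184}{7} \approx -169.14$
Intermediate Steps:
$Y = -15$ ($Y = \left(-3\right) 5 = -15$)
$\frac{\left(-37\right) 32}{22 + Y} = \frac{\left(-37\right) 32}{22 - 15} = - \frac{1184}{7}$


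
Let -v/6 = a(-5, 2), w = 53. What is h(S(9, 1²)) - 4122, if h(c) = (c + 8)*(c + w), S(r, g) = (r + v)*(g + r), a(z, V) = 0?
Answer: 9892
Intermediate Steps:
v = 0 (v = -6*0 = 0)
S(r, g) = r*(g + r) (S(r, g) = (r + 0)*(g + r) = r*(g + r))
h(c) = (8 + c)*(53 + c) (h(c) = (c + 8)*(c + 53) = (8 + c)*(53 + c))
h(S(9, 1²)) - 4122 = (424 + (9*(1² + 9))² + 61*(9*(1² + 9))) - 4122 = (424 + (9*(1 + 9))² + 61*(9*(1 + 9))) - 4122 = (424 + (9*10)² + 61*(9*10)) - 4122 = (424 + 90² + 61*90) - 4122 = (424 + 8100 + 5490) - 4122 = 14014 - 4122 = 9892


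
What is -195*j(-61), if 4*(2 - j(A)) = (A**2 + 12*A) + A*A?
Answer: 653445/2 ≈ 3.2672e+5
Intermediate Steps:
j(A) = 2 - 3*A - A**2/2 (j(A) = 2 - ((A**2 + 12*A) + A*A)/4 = 2 - ((A**2 + 12*A) + A**2)/4 = 2 - (2*A**2 + 12*A)/4 = 2 + (-3*A - A**2/2) = 2 - 3*A - A**2/2)
-195*j(-61) = -195*(2 - 3*(-61) - 1/2*(-61)**2) = -195*(2 + 183 - 1/2*3721) = -195*(2 + 183 - 3721/2) = -195*(-3351/2) = 653445/2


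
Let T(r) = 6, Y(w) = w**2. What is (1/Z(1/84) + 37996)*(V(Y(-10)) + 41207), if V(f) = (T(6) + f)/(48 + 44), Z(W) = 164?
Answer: 11811981798375/7544 ≈ 1.5657e+9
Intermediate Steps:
V(f) = 3/46 + f/92 (V(f) = (6 + f)/(48 + 44) = (6 + f)/92 = (6 + f)*(1/92) = 3/46 + f/92)
(1/Z(1/84) + 37996)*(V(Y(-10)) + 41207) = (1/164 + 37996)*((3/46 + (1/92)*(-10)**2) + 41207) = (1/164 + 37996)*((3/46 + (1/92)*100) + 41207) = 6231345*((3/46 + 25/23) + 41207)/164 = 6231345*(53/46 + 41207)/164 = (6231345/164)*(1895575/46) = 11811981798375/7544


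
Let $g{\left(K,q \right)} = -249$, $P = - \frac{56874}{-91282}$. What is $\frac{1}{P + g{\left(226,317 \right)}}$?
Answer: $- \frac{45641}{11336172} \approx -0.0040261$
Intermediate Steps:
$P = \frac{28437}{45641}$ ($P = \left(-56874\right) \left(- \frac{1}{91282}\right) = \frac{28437}{45641} \approx 0.62306$)
$\frac{1}{P + g{\left(226,317 \right)}} = \frac{1}{\frac{28437}{45641} - 249} = \frac{1}{- \frac{11336172}{45641}} = - \frac{45641}{11336172}$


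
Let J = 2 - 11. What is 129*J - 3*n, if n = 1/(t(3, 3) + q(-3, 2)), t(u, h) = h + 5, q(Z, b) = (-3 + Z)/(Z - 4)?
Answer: -72003/62 ≈ -1161.3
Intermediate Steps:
q(Z, b) = (-3 + Z)/(-4 + Z)
t(u, h) = 5 + h
n = 7/62 (n = 1/((5 + 3) + (-3 - 3)/(-4 - 3)) = 1/(8 - 6/(-7)) = 1/(8 - 1/7*(-6)) = 1/(8 + 6/7) = 1/(62/7) = 7/62 ≈ 0.11290)
J = -9
129*J - 3*n = 129*(-9) - 3*7/62 = -1161 - 21/62 = -72003/62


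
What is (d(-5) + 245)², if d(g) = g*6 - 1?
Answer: 45796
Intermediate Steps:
d(g) = -1 + 6*g (d(g) = 6*g - 1 = -1 + 6*g)
(d(-5) + 245)² = ((-1 + 6*(-5)) + 245)² = ((-1 - 30) + 245)² = (-31 + 245)² = 214² = 45796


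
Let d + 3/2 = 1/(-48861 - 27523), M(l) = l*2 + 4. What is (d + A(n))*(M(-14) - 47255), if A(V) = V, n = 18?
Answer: -59587378465/76384 ≈ -7.8010e+5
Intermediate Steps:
M(l) = 4 + 2*l (M(l) = 2*l + 4 = 4 + 2*l)
d = -114577/76384 (d = -3/2 + 1/(-48861 - 27523) = -3/2 + 1/(-76384) = -3/2 - 1/76384 = -114577/76384 ≈ -1.5000)
(d + A(n))*(M(-14) - 47255) = (-114577/76384 + 18)*((4 + 2*(-14)) - 47255) = 1260335*((4 - 28) - 47255)/76384 = 1260335*(-24 - 47255)/76384 = (1260335/76384)*(-47279) = -59587378465/76384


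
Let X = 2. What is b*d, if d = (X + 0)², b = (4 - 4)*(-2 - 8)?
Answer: 0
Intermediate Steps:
b = 0 (b = 0*(-10) = 0)
d = 4 (d = (2 + 0)² = 2² = 4)
b*d = 0*4 = 0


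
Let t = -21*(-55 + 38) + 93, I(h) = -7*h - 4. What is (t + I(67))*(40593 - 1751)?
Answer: -893366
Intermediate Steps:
I(h) = -4 - 7*h
t = 450 (t = -21*(-17) + 93 = 357 + 93 = 450)
(t + I(67))*(40593 - 1751) = (450 + (-4 - 7*67))*(40593 - 1751) = (450 + (-4 - 469))*38842 = (450 - 473)*38842 = -23*38842 = -893366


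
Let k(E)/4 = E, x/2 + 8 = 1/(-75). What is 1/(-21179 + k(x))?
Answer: -75/1593233 ≈ -4.7074e-5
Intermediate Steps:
x = -1202/75 (x = -16 + 2/(-75) = -16 + 2*(-1/75) = -16 - 2/75 = -1202/75 ≈ -16.027)
k(E) = 4*E
1/(-21179 + k(x)) = 1/(-21179 + 4*(-1202/75)) = 1/(-21179 - 4808/75) = 1/(-1593233/75) = -75/1593233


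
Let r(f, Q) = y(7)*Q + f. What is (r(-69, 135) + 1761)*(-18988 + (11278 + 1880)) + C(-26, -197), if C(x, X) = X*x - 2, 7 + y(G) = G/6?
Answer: -5268115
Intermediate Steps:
y(G) = -7 + G/6
r(f, Q) = f - 35*Q/6 (r(f, Q) = (-7 + (1/6)*7)*Q + f = (-7 + 7/6)*Q + f = -35*Q/6 + f = f - 35*Q/6)
C(x, X) = -2 + X*x
(r(-69, 135) + 1761)*(-18988 + (11278 + 1880)) + C(-26, -197) = ((-69 - 35/6*135) + 1761)*(-18988 + (11278 + 1880)) + (-2 - 197*(-26)) = ((-69 - 1575/2) + 1761)*(-18988 + 13158) + (-2 + 5122) = (-1713/2 + 1761)*(-5830) + 5120 = (1809/2)*(-5830) + 5120 = -5273235 + 5120 = -5268115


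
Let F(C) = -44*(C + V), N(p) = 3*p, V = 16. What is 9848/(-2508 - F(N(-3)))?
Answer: -1231/275 ≈ -4.4764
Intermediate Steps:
F(C) = -704 - 44*C (F(C) = -44*(C + 16) = -44*(16 + C) = -704 - 44*C)
9848/(-2508 - F(N(-3))) = 9848/(-2508 - (-704 - 132*(-3))) = 9848/(-2508 - (-704 - 44*(-9))) = 9848/(-2508 - (-704 + 396)) = 9848/(-2508 - 1*(-308)) = 9848/(-2508 + 308) = 9848/(-2200) = 9848*(-1/2200) = -1231/275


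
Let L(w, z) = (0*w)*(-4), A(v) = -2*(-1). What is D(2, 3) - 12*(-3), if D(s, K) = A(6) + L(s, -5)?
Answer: 38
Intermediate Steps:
A(v) = 2
L(w, z) = 0 (L(w, z) = 0*(-4) = 0)
D(s, K) = 2 (D(s, K) = 2 + 0 = 2)
D(2, 3) - 12*(-3) = 2 - 12*(-3) = 2 + 36 = 38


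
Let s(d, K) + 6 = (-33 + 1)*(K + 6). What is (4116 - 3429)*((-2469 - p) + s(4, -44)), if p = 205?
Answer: -1005768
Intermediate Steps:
s(d, K) = -198 - 32*K (s(d, K) = -6 + (-33 + 1)*(K + 6) = -6 - 32*(6 + K) = -6 + (-192 - 32*K) = -198 - 32*K)
(4116 - 3429)*((-2469 - p) + s(4, -44)) = (4116 - 3429)*((-2469 - 1*205) + (-198 - 32*(-44))) = 687*((-2469 - 205) + (-198 + 1408)) = 687*(-2674 + 1210) = 687*(-1464) = -1005768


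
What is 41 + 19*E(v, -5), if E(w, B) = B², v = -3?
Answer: 516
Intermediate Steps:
41 + 19*E(v, -5) = 41 + 19*(-5)² = 41 + 19*25 = 41 + 475 = 516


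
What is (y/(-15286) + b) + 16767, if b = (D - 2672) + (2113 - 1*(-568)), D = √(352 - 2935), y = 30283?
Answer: 256407653/15286 + 3*I*√287 ≈ 16774.0 + 50.823*I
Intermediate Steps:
D = 3*I*√287 (D = √(-2583) = 3*I*√287 ≈ 50.823*I)
b = 9 + 3*I*√287 (b = (3*I*√287 - 2672) + (2113 - 1*(-568)) = (-2672 + 3*I*√287) + (2113 + 568) = (-2672 + 3*I*√287) + 2681 = 9 + 3*I*√287 ≈ 9.0 + 50.823*I)
(y/(-15286) + b) + 16767 = (30283/(-15286) + (9 + 3*I*√287)) + 16767 = (30283*(-1/15286) + (9 + 3*I*√287)) + 16767 = (-30283/15286 + (9 + 3*I*√287)) + 16767 = (107291/15286 + 3*I*√287) + 16767 = 256407653/15286 + 3*I*√287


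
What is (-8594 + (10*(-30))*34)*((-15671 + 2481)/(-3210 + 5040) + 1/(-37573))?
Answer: 931411282180/6875859 ≈ 1.3546e+5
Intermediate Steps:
(-8594 + (10*(-30))*34)*((-15671 + 2481)/(-3210 + 5040) + 1/(-37573)) = (-8594 - 300*34)*(-13190/1830 - 1/37573) = (-8594 - 10200)*(-13190*1/1830 - 1/37573) = -18794*(-1319/183 - 1/37573) = -18794*(-49558970/6875859) = 931411282180/6875859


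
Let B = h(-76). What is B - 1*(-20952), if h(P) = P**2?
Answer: 26728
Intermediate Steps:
B = 5776 (B = (-76)**2 = 5776)
B - 1*(-20952) = 5776 - 1*(-20952) = 5776 + 20952 = 26728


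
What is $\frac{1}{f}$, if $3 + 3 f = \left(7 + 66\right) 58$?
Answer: $\frac{3}{4231} \approx 0.00070905$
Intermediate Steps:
$f = \frac{4231}{3}$ ($f = -1 + \frac{\left(7 + 66\right) 58}{3} = -1 + \frac{73 \cdot 58}{3} = -1 + \frac{1}{3} \cdot 4234 = -1 + \frac{4234}{3} = \frac{4231}{3} \approx 1410.3$)
$\frac{1}{f} = \frac{1}{\frac{4231}{3}} = \frac{3}{4231}$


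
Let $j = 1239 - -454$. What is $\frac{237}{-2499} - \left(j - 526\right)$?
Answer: $- \frac{972190}{833} \approx -1167.1$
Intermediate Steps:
$j = 1693$ ($j = 1239 + 454 = 1693$)
$\frac{237}{-2499} - \left(j - 526\right) = \frac{237}{-2499} - \left(1693 - 526\right) = 237 \left(- \frac{1}{2499}\right) - 1167 = - \frac{79}{833} - 1167 = - \frac{972190}{833}$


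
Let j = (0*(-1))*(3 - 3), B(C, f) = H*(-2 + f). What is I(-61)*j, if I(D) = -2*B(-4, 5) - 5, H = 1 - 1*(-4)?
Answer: 0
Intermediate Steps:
H = 5 (H = 1 + 4 = 5)
B(C, f) = -10 + 5*f (B(C, f) = 5*(-2 + f) = -10 + 5*f)
I(D) = -35 (I(D) = -2*(-10 + 5*5) - 5 = -2*(-10 + 25) - 5 = -2*15 - 5 = -30 - 5 = -35)
j = 0 (j = 0*0 = 0)
I(-61)*j = -35*0 = 0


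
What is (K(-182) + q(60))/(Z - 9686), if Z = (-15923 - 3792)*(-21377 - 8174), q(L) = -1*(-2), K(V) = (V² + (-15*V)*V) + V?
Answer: -463916/582588279 ≈ -0.00079630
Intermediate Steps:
K(V) = V - 14*V² (K(V) = (V² - 15*V²) + V = -14*V² + V = V - 14*V²)
q(L) = 2
Z = 582597965 (Z = -19715*(-29551) = 582597965)
(K(-182) + q(60))/(Z - 9686) = (-182*(1 - 14*(-182)) + 2)/(582597965 - 9686) = (-182*(1 + 2548) + 2)/582588279 = (-182*2549 + 2)*(1/582588279) = (-463918 + 2)*(1/582588279) = -463916*1/582588279 = -463916/582588279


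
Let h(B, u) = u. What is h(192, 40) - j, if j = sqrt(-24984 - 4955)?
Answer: 40 - 7*I*sqrt(611) ≈ 40.0 - 173.03*I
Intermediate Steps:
j = 7*I*sqrt(611) (j = sqrt(-29939) = 7*I*sqrt(611) ≈ 173.03*I)
h(192, 40) - j = 40 - 7*I*sqrt(611)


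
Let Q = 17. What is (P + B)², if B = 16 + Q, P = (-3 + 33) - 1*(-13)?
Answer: 5776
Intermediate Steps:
P = 43 (P = 30 + 13 = 43)
B = 33 (B = 16 + 17 = 33)
(P + B)² = (43 + 33)² = 76² = 5776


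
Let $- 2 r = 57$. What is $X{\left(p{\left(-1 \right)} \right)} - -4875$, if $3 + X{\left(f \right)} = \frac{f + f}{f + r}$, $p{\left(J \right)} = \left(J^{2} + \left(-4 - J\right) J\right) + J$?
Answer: $\frac{82820}{17} \approx 4871.8$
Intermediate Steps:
$r = - \frac{57}{2}$ ($r = \left(- \frac{1}{2}\right) 57 = - \frac{57}{2} \approx -28.5$)
$p{\left(J \right)} = J + J^{2} + J \left(-4 - J\right)$ ($p{\left(J \right)} = \left(J^{2} + J \left(-4 - J\right)\right) + J = J + J^{2} + J \left(-4 - J\right)$)
$X{\left(f \right)} = -3 + \frac{2 f}{- \frac{57}{2} + f}$ ($X{\left(f \right)} = -3 + \frac{f + f}{f - \frac{57}{2}} = -3 + \frac{2 f}{- \frac{57}{2} + f}$)
$X{\left(p{\left(-1 \right)} \right)} - -4875 = \frac{171 - 2 \left(\left(-3\right) \left(-1\right)\right)}{-57 + 2 \left(\left(-3\right) \left(-1\right)\right)} - -4875 = \frac{171 - 6}{-57 + 2 \cdot 3} + 4875 = \frac{171 - 6}{-57 + 6} + 4875 = \frac{1}{-51} \cdot 165 + 4875 = \left(- \frac{1}{51}\right) 165 + 4875 = - \frac{55}{17} + 4875 = \frac{82820}{17}$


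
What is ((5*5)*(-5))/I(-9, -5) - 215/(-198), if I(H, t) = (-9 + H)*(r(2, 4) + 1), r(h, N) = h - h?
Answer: 265/33 ≈ 8.0303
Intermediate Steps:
r(h, N) = 0
I(H, t) = -9 + H (I(H, t) = (-9 + H)*(0 + 1) = (-9 + H)*1 = -9 + H)
((5*5)*(-5))/I(-9, -5) - 215/(-198) = ((5*5)*(-5))/(-9 - 9) - 215/(-198) = (25*(-5))/(-18) - 215*(-1/198) = -125*(-1/18) + 215/198 = 125/18 + 215/198 = 265/33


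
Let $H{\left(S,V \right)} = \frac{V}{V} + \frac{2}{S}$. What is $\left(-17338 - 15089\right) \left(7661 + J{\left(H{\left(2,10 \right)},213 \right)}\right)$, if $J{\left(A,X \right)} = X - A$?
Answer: $-255265344$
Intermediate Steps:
$H{\left(S,V \right)} = 1 + \frac{2}{S}$
$\left(-17338 - 15089\right) \left(7661 + J{\left(H{\left(2,10 \right)},213 \right)}\right) = \left(-17338 - 15089\right) \left(7661 + \left(213 - \frac{2 + 2}{2}\right)\right) = - 32427 \left(7661 + \left(213 - \frac{1}{2} \cdot 4\right)\right) = - 32427 \left(7661 + \left(213 - 2\right)\right) = - 32427 \left(7661 + 211\right) = \left(-32427\right) 7872 = -255265344$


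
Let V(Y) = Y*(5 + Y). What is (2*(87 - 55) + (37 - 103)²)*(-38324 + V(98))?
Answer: -124776600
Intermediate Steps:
(2*(87 - 55) + (37 - 103)²)*(-38324 + V(98)) = (2*(87 - 55) + (37 - 103)²)*(-38324 + 98*(5 + 98)) = (2*32 + (-66)²)*(-38324 + 98*103) = (64 + 4356)*(-38324 + 10094) = 4420*(-28230) = -124776600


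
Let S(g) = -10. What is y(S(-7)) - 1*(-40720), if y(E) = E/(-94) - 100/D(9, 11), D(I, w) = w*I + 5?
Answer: 49758795/1222 ≈ 40719.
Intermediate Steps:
D(I, w) = 5 + I*w (D(I, w) = I*w + 5 = 5 + I*w)
y(E) = -25/26 - E/94 (y(E) = E/(-94) - 100/(5 + 9*11) = E*(-1/94) - 100/(5 + 99) = -E/94 - 100/104 = -E/94 - 100*1/104 = -E/94 - 25/26 = -25/26 - E/94)
y(S(-7)) - 1*(-40720) = (-25/26 - 1/94*(-10)) - 1*(-40720) = (-25/26 + 5/47) + 40720 = -1045/1222 + 40720 = 49758795/1222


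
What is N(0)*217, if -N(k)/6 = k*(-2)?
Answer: 0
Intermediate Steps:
N(k) = 12*k (N(k) = -6*k*(-2) = -(-12)*k = 12*k)
N(0)*217 = (12*0)*217 = 0*217 = 0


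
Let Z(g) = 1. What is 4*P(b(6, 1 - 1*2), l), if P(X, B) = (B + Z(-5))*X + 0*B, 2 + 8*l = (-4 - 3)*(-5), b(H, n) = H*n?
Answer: -123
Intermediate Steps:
l = 33/8 (l = -¼ + ((-4 - 3)*(-5))/8 = -¼ + (-7*(-5))/8 = -¼ + (⅛)*35 = -¼ + 35/8 = 33/8 ≈ 4.1250)
P(X, B) = X*(1 + B) (P(X, B) = (B + 1)*X + 0*B = (1 + B)*X + 0 = X*(1 + B) + 0 = X*(1 + B))
4*P(b(6, 1 - 1*2), l) = 4*((6*(1 - 1*2))*(1 + 33/8)) = 4*((6*(1 - 2))*(41/8)) = 4*((6*(-1))*(41/8)) = 4*(-6*41/8) = 4*(-123/4) = -123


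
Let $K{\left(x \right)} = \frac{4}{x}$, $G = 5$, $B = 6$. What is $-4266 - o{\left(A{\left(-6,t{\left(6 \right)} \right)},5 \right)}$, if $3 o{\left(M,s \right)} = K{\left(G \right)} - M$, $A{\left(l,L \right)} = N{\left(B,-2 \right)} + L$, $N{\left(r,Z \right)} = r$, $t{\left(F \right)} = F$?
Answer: $- \frac{63934}{15} \approx -4262.3$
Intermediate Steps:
$A{\left(l,L \right)} = 6 + L$
$o{\left(M,s \right)} = \frac{4}{15} - \frac{M}{3}$ ($o{\left(M,s \right)} = \frac{\frac{4}{5} - M}{3} = \frac{4}{15} - \frac{M}{3}$)
$-4266 - o{\left(A{\left(-6,t{\left(6 \right)} \right)},5 \right)} = -4266 - \left(\frac{4}{15} - \frac{6 + 6}{3}\right) = -4266 - \left(\frac{4}{15} - 4\right) = -4266 - - \frac{56}{15} = -4266 + \frac{56}{15} = - \frac{63934}{15}$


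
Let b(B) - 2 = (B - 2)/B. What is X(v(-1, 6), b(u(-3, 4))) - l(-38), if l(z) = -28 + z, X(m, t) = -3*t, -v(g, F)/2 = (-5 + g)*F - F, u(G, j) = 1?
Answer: 63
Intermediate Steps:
b(B) = 2 + (-2 + B)/B (b(B) = 2 + (B - 2)/B = 2 + (-2 + B)/B)
v(g, F) = 2*F - 2*F*(-5 + g) (v(g, F) = -2*((-5 + g)*F - F) = -2*(F*(-5 + g) - F) = -2*(-F + F*(-5 + g)) = 2*F - 2*F*(-5 + g))
X(v(-1, 6), b(u(-3, 4))) - l(-38) = -3*(3 - 2/1) - (-28 - 38) = -3*(3 - 2*1) - 1*(-66) = -3*(3 - 2) + 66 = -3*1 + 66 = -3 + 66 = 63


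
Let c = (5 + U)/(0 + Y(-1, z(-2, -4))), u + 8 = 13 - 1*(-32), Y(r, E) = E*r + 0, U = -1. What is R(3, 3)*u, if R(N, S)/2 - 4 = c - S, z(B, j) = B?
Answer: 222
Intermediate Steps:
Y(r, E) = E*r
u = 37 (u = -8 + (13 - 1*(-32)) = -8 + (13 + 32) = -8 + 45 = 37)
c = 2 (c = (5 - 1)/(0 - 2*(-1)) = 4/(0 + 2) = 4/2 = 4*(½) = 2)
R(N, S) = 12 - 2*S (R(N, S) = 8 + 2*(2 - S) = 8 + (4 - 2*S) = 12 - 2*S)
R(3, 3)*u = (12 - 2*3)*37 = (12 - 6)*37 = 6*37 = 222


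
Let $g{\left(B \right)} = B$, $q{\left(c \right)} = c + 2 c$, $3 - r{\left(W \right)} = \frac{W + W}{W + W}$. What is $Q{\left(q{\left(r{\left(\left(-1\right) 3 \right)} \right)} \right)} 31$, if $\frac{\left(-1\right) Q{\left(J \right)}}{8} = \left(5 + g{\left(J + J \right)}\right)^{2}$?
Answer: $-71672$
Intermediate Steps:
$r{\left(W \right)} = 2$ ($r{\left(W \right)} = 3 - \frac{W + W}{W + W} = 3 - \frac{2 W}{2 W} = 3 - 2 W \frac{1}{2 W} = 3 - 1 = 2$)
$q{\left(c \right)} = 3 c$
$Q{\left(J \right)} = - 8 \left(5 + 2 J\right)^{2}$ ($Q{\left(J \right)} = - 8 \left(5 + \left(J + J\right)\right)^{2} = - 8 \left(5 + 2 J\right)^{2}$)
$Q{\left(q{\left(r{\left(\left(-1\right) 3 \right)} \right)} \right)} 31 = - 8 \left(5 + 2 \cdot 3 \cdot 2\right)^{2} \cdot 31 = - 8 \left(5 + 2 \cdot 6\right)^{2} \cdot 31 = - 8 \left(5 + 12\right)^{2} \cdot 31 = - 8 \cdot 17^{2} \cdot 31 = \left(-8\right) 289 \cdot 31 = \left(-2312\right) 31 = -71672$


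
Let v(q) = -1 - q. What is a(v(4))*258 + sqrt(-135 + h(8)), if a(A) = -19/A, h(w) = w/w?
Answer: 4902/5 + I*sqrt(134) ≈ 980.4 + 11.576*I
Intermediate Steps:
h(w) = 1
a(v(4))*258 + sqrt(-135 + h(8)) = -19/(-1 - 1*4)*258 + sqrt(-135 + 1) = -19/(-1 - 4)*258 + sqrt(-134) = -19/(-5)*258 + I*sqrt(134) = -19*(-1/5)*258 + I*sqrt(134) = (19/5)*258 + I*sqrt(134) = 4902/5 + I*sqrt(134)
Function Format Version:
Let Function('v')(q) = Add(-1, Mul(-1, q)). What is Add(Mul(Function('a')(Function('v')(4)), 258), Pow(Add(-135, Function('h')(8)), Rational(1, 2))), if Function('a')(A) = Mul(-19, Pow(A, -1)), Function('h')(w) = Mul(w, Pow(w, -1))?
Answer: Add(Rational(4902, 5), Mul(I, Pow(134, Rational(1, 2)))) ≈ Add(980.40, Mul(11.576, I))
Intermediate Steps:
Function('h')(w) = 1
Add(Mul(Function('a')(Function('v')(4)), 258), Pow(Add(-135, Function('h')(8)), Rational(1, 2))) = Add(Mul(Mul(-19, Pow(Add(-1, Mul(-1, 4)), -1)), 258), Pow(Add(-135, 1), Rational(1, 2))) = Add(Mul(Mul(-19, Pow(Add(-1, -4), -1)), 258), Pow(-134, Rational(1, 2))) = Add(Mul(Mul(-19, Pow(-5, -1)), 258), Mul(I, Pow(134, Rational(1, 2)))) = Add(Mul(Mul(-19, Rational(-1, 5)), 258), Mul(I, Pow(134, Rational(1, 2)))) = Add(Mul(Rational(19, 5), 258), Mul(I, Pow(134, Rational(1, 2)))) = Add(Rational(4902, 5), Mul(I, Pow(134, Rational(1, 2))))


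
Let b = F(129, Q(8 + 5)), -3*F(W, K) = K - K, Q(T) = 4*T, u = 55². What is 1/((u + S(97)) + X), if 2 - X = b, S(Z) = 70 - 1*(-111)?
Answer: 1/3208 ≈ 0.00031172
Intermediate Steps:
S(Z) = 181 (S(Z) = 70 + 111 = 181)
u = 3025
F(W, K) = 0 (F(W, K) = -(K - K)/3 = -⅓*0 = 0)
b = 0
X = 2 (X = 2 - 1*0 = 2 + 0 = 2)
1/((u + S(97)) + X) = 1/((3025 + 181) + 2) = 1/(3206 + 2) = 1/3208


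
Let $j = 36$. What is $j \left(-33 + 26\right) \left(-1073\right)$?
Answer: $270396$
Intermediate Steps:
$j \left(-33 + 26\right) \left(-1073\right) = 36 \left(-33 + 26\right) \left(-1073\right) = 36 \left(-7\right) \left(-1073\right) = \left(-252\right) \left(-1073\right) = 270396$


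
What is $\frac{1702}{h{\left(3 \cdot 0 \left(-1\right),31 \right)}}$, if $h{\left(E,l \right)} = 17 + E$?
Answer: $\frac{1702}{17} \approx 100.12$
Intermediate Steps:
$\frac{1702}{h{\left(3 \cdot 0 \left(-1\right),31 \right)}} = \frac{1702}{17 + 3 \cdot 0 \left(-1\right)} = \frac{1702}{17 + 0 \left(-1\right)} = \frac{1702}{17 + 0} = \frac{1702}{17}$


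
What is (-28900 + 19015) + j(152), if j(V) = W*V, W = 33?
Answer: -4869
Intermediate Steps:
j(V) = 33*V
(-28900 + 19015) + j(152) = (-28900 + 19015) + 33*152 = -9885 + 5016 = -4869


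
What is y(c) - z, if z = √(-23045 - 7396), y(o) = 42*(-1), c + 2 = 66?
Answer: -42 - I*√30441 ≈ -42.0 - 174.47*I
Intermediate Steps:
c = 64 (c = -2 + 66 = 64)
y(o) = -42
z = I*√30441 (z = √(-30441) = I*√30441 ≈ 174.47*I)
y(c) - z = -42 - I*√30441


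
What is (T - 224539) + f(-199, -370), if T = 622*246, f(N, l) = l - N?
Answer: -71698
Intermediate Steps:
T = 153012
(T - 224539) + f(-199, -370) = (153012 - 224539) + (-370 - 1*(-199)) = -71527 + (-370 + 199) = -71527 - 171 = -71698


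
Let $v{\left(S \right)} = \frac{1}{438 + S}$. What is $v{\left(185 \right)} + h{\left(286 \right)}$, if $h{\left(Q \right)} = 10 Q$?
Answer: $\frac{1781781}{623} \approx 2860.0$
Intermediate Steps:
$v{\left(185 \right)} + h{\left(286 \right)} = \frac{1}{438 + 185} + 10 \cdot 286 = \frac{1}{623} + 2860 = \frac{1781781}{623}$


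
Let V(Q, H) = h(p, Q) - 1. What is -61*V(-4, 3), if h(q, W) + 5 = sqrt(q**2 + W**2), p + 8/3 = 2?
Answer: 366 - 122*sqrt(37)/3 ≈ 118.63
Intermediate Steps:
p = -2/3 (p = -8/3 + 2 = -2/3 ≈ -0.66667)
h(q, W) = -5 + sqrt(W**2 + q**2) (h(q, W) = -5 + sqrt(q**2 + W**2) = -5 + sqrt(W**2 + q**2))
V(Q, H) = -6 + sqrt(4/9 + Q**2) (V(Q, H) = (-5 + sqrt(Q**2 + (-2/3)**2)) - 1 = (-5 + sqrt(Q**2 + 4/9)) - 1 = (-5 + sqrt(4/9 + Q**2)) - 1 = -6 + sqrt(4/9 + Q**2))
-61*V(-4, 3) = -61*(-6 + sqrt(4 + 9*(-4)**2)/3) = -61*(-6 + sqrt(4 + 9*16)/3) = -61*(-6 + sqrt(4 + 144)/3) = -61*(-6 + sqrt(148)/3) = -61*(-6 + (2*sqrt(37))/3) = -61*(-6 + 2*sqrt(37)/3) = 366 - 122*sqrt(37)/3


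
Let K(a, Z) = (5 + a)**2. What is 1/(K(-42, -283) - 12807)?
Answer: -1/11438 ≈ -8.7428e-5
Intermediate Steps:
1/(K(-42, -283) - 12807) = 1/((5 - 42)**2 - 12807) = 1/((-37)**2 - 12807) = 1/(1369 - 12807) = 1/(-11438) = -1/11438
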